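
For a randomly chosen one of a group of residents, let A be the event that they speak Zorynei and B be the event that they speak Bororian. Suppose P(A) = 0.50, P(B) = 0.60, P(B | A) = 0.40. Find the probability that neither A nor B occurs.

0.10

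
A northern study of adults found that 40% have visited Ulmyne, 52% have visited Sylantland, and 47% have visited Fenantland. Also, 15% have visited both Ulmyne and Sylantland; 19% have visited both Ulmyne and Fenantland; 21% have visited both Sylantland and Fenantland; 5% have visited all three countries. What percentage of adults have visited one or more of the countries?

89%

By inclusion-exclusion,
P(≥1) = 40 + 52 + 47 − 15 − 19 − 21 + 5 = 89%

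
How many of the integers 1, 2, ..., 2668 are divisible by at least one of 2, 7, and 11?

1334 + 381 + 242 − 190 − 121 − 34 + 17 = 1629

1629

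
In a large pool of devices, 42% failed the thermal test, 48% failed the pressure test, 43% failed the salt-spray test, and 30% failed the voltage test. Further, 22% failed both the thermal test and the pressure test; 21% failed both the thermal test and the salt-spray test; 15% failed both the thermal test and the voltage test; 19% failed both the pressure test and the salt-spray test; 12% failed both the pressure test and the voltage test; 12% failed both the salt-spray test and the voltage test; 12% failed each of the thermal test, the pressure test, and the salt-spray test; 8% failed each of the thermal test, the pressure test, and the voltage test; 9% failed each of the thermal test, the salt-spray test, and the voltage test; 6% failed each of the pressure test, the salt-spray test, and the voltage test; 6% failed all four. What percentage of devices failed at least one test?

91%

Inclusion–exclusion gives
P(union) = 42 + 48 + 43 + 30 − 22 − 21 − 15 − 19 − 12 − 12 + 12 + 8 + 9 + 6 − 6 = 91%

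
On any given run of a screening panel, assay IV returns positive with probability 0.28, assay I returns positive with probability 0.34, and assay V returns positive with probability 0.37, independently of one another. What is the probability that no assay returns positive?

P(none) = (1 − 0.28) × (1 − 0.34) × (1 − 0.37) = 0.72 × 0.66 × 0.63 = 0.299376

0.299376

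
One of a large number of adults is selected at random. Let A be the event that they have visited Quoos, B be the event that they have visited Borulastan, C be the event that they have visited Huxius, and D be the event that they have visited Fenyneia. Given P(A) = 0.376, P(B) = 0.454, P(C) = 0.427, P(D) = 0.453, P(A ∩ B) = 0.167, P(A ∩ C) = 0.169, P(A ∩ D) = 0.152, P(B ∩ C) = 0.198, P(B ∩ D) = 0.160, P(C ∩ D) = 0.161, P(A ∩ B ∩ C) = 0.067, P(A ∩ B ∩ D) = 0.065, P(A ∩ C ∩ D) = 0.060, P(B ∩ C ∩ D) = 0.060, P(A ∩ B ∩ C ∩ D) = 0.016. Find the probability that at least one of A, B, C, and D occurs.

0.939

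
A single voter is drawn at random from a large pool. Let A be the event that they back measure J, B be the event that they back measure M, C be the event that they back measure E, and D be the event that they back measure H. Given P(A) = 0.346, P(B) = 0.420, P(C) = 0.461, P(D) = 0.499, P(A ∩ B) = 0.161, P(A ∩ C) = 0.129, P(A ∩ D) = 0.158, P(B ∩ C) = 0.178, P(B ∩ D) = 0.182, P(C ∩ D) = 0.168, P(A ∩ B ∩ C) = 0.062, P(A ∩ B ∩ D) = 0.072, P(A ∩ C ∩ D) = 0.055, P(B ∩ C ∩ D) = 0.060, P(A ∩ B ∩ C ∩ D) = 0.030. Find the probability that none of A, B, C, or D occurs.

0.031

Using inclusion–exclusion:
P(A ∪ B ∪ C ∪ D) = 0.346 + 0.420 + 0.461 + 0.499 − 0.161 − 0.129 − 0.158 − 0.178 − 0.182 − 0.168 + 0.062 + 0.072 + 0.055 + 0.060 − 0.030 = 0.969
P(none) = 1 − 0.969 = 0.031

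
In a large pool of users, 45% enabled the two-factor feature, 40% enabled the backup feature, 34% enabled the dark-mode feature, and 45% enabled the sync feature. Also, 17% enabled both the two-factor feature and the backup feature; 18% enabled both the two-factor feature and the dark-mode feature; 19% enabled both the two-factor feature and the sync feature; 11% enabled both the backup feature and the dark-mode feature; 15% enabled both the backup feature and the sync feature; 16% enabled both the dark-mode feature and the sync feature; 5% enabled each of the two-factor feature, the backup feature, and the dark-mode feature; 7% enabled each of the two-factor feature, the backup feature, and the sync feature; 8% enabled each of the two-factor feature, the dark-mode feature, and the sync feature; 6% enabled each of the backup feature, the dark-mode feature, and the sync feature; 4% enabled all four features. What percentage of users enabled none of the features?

10%

Apply inclusion-exclusion:
P(union) = 45 + 40 + 34 + 45 − 17 − 18 − 19 − 11 − 15 − 16 + 5 + 7 + 8 + 6 − 4 = 90%
P(none) = 100% − 90% = 10%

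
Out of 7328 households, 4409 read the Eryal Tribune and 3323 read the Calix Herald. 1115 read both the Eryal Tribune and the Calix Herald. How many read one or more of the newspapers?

6617

N(≥1) = 4409 + 3323 − 1115 = 6617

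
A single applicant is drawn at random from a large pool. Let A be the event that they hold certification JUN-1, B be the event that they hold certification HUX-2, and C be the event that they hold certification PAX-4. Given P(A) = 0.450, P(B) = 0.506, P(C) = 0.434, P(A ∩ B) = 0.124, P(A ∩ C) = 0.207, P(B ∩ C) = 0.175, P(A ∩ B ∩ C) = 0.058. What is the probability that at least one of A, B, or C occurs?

0.942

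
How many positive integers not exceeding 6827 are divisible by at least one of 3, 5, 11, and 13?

By inclusion–exclusion:
⌊6827/3⌋ + ⌊6827/5⌋ + ⌊6827/11⌋ + ⌊6827/13⌋ − ⌊6827/15⌋ − ⌊6827/33⌋ − ⌊6827/39⌋ − ⌊6827/55⌋ − ⌊6827/65⌋ − ⌊6827/143⌋ + ⌊6827/165⌋ + ⌊6827/195⌋ + ⌊6827/429⌋ + ⌊6827/715⌋ − ⌊6827/2145⌋ = 2275 + 1365 + 620 + 525 − 455 − 206 − 175 − 124 − 105 − 47 + 41 + 35 + 15 + 9 − 3 = 3770

3770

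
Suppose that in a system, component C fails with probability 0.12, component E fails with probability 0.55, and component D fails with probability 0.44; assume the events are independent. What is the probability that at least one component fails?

0.77824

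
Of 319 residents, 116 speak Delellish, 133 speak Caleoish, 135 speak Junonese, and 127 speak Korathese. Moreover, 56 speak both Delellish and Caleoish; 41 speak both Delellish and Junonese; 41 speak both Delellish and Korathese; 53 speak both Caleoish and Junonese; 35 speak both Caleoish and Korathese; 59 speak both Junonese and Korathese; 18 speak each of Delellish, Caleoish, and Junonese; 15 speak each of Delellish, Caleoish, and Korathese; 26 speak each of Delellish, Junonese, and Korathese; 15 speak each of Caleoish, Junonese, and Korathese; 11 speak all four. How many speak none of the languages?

30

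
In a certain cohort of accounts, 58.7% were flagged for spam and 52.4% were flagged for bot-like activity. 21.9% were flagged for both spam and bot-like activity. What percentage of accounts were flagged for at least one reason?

P(≥1) = 58.7 + 52.4 − 21.9 = 89.2%

89.2%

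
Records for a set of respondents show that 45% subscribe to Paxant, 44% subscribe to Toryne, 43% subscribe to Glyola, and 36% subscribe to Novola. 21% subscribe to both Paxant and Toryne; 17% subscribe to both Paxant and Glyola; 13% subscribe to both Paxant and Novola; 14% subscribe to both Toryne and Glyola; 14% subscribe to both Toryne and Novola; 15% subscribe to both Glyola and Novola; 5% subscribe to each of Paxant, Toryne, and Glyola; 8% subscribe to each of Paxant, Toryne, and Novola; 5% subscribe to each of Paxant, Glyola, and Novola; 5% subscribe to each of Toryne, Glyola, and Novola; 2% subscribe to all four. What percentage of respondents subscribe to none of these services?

5%

Using inclusion–exclusion:
P(at least one) = 45 + 44 + 43 + 36 − 21 − 17 − 13 − 14 − 14 − 15 + 5 + 8 + 5 + 5 − 2 = 95%
P(none) = 100% − 95% = 5%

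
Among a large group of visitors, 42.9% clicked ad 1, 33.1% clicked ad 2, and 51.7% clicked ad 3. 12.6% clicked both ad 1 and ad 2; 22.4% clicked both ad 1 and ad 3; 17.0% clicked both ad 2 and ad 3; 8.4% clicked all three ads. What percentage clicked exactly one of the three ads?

P(exactly one) = 42.9 + 33.1 + 51.7 − 2·12.6 − 2·22.4 − 2·17.0 + 3·8.4 = 48.9%

48.9%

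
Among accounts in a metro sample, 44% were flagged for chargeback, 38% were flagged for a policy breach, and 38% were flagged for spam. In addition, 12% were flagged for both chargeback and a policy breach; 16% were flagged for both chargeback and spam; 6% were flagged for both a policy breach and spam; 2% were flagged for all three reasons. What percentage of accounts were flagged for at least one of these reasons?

P(union) = 44 + 38 + 38 − 12 − 16 − 6 + 2 = 88%

88%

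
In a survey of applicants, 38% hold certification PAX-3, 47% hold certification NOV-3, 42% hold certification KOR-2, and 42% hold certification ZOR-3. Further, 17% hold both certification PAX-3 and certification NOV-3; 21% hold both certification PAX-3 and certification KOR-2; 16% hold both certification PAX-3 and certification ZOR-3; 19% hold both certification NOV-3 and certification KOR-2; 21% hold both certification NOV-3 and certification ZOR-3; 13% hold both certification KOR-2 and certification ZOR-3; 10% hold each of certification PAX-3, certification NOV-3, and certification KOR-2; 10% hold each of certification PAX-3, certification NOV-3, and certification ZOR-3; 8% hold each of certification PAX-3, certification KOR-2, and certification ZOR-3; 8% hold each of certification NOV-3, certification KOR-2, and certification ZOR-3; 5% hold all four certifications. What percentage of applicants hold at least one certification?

93%

By inclusion–exclusion:
P(union) = 38 + 47 + 42 + 42 − 17 − 21 − 16 − 19 − 21 − 13 + 10 + 10 + 8 + 8 − 5 = 93%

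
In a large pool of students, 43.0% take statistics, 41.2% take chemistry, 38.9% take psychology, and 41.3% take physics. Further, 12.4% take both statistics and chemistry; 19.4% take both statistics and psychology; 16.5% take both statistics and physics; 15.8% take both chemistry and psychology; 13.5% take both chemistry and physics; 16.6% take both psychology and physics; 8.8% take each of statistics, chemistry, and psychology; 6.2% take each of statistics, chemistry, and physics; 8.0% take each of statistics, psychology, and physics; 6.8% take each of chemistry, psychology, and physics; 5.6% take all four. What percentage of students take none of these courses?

By inclusion-exclusion,
P(at least one) = 43.0 + 41.2 + 38.9 + 41.3 − 12.4 − 19.4 − 16.5 − 15.8 − 13.5 − 16.6 + 8.8 + 6.2 + 8.0 + 6.8 − 5.6 = 94.4%
P(none) = 100% − 94.4% = 5.6%

5.6%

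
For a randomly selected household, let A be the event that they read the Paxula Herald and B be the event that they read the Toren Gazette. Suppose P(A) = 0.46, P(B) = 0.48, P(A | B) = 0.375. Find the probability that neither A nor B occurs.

0.24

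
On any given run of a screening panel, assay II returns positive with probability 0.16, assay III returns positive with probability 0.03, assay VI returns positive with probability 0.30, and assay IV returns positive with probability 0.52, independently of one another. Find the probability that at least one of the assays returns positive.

0.7262272

P(none) = (1 − 0.16) × (1 − 0.03) × (1 − 0.30) × (1 − 0.52) = 0.84 × 0.97 × 0.70 × 0.48 = 0.2737728
P(at least one) = 1 − 0.2737728 = 0.7262272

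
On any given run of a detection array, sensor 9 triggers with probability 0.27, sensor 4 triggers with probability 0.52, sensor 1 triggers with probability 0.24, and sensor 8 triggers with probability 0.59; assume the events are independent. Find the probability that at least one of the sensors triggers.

0.89081536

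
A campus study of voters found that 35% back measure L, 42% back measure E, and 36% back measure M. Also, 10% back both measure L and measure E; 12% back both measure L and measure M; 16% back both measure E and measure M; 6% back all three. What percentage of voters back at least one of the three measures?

P(≥1) = 35 + 42 + 36 − 10 − 12 − 16 + 6 = 81%

81%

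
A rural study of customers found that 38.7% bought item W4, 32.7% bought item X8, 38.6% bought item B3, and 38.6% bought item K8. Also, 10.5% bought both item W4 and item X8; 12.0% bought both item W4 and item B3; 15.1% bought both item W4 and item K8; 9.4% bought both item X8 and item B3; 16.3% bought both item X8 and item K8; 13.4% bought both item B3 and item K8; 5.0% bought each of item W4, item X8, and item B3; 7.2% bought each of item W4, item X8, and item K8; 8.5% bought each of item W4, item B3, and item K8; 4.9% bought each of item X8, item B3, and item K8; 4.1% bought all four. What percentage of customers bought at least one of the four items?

93.4%

P(≥1) = 38.7 + 32.7 + 38.6 + 38.6 − 10.5 − 12.0 − 15.1 − 9.4 − 16.3 − 13.4 + 5.0 + 7.2 + 8.5 + 4.9 − 4.1 = 93.4%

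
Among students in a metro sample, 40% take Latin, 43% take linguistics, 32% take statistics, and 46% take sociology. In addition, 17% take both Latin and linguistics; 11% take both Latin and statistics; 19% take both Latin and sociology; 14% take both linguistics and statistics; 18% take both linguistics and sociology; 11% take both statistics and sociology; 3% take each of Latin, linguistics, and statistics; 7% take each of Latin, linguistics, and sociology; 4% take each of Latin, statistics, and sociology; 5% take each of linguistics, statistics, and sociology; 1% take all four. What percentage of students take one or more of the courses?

Using inclusion–exclusion:
P(at least one) = 40 + 43 + 32 + 46 − 17 − 11 − 19 − 14 − 18 − 11 + 3 + 7 + 4 + 5 − 1 = 89%

89%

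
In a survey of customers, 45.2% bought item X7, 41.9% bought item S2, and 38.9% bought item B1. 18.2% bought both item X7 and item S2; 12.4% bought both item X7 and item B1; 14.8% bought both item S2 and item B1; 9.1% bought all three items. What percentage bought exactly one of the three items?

62.5%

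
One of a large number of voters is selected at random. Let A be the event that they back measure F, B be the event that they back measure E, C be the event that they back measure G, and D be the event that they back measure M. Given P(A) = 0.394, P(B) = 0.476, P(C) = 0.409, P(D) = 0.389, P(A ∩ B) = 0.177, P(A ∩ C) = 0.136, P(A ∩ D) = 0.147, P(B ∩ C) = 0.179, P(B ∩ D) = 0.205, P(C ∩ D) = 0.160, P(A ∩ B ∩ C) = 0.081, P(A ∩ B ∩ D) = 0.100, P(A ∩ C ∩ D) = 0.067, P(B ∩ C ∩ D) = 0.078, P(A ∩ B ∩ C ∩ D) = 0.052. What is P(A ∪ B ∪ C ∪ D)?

By inclusion–exclusion:
P(A ∪ B ∪ C ∪ D) = 0.394 + 0.476 + 0.409 + 0.389 − 0.177 − 0.136 − 0.147 − 0.179 − 0.205 − 0.160 + 0.081 + 0.100 + 0.067 + 0.078 − 0.052 = 0.938

0.938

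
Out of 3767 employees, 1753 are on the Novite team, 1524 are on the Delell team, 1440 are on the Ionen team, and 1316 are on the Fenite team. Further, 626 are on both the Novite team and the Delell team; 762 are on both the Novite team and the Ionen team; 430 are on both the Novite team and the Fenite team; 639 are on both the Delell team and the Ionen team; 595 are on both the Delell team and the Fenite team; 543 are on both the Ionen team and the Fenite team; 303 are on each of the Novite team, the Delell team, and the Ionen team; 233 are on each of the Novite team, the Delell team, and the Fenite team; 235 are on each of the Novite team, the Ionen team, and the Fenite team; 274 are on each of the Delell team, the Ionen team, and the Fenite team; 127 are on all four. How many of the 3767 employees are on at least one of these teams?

3356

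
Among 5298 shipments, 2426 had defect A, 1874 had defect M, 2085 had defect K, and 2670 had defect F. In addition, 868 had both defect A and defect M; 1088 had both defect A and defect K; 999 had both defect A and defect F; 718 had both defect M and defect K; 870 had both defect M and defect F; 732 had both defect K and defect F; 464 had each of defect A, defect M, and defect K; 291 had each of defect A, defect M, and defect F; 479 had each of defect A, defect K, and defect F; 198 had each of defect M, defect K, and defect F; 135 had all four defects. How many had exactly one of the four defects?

By inclusion–exclusion (exactly-one form):
N(exactly one) = 2426 + 1874 + 2085 + 2670 − 2·868 − 2·1088 − 2·999 − 2·718 − 2·870 − 2·732 + 3·464 + 3·291 + 3·479 + 3·198 − 4·135 = 2261

2261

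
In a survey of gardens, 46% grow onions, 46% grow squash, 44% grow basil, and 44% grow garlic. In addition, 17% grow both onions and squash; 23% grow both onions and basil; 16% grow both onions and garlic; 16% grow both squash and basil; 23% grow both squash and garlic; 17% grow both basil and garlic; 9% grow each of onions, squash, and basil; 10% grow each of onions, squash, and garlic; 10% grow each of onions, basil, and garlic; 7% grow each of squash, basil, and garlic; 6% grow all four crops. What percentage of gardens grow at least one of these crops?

Apply inclusion-exclusion:
P(at least one) = 46 + 46 + 44 + 44 − 17 − 23 − 16 − 16 − 23 − 17 + 9 + 10 + 10 + 7 − 6 = 98%

98%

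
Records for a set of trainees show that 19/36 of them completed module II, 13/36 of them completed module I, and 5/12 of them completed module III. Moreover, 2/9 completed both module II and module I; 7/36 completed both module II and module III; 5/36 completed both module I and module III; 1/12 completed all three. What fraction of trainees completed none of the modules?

1/6

Apply inclusion-exclusion:
P(union) = 19/36 + 13/36 + 5/12 − 2/9 − 7/36 − 5/36 + 1/12 = 5/6
P(none) = 1 − 5/6 = 1/6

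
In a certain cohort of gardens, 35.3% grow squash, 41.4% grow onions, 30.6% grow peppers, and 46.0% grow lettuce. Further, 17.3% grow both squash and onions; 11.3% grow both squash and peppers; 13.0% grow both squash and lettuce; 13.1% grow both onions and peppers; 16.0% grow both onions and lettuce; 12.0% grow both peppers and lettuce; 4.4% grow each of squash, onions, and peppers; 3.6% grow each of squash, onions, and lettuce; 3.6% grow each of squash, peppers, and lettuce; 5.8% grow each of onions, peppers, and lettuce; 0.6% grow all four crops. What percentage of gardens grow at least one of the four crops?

P(at least one) = 35.3 + 41.4 + 30.6 + 46.0 − 17.3 − 11.3 − 13.0 − 13.1 − 16.0 − 12.0 + 4.4 + 3.6 + 3.6 + 5.8 − 0.6 = 87.4%

87.4%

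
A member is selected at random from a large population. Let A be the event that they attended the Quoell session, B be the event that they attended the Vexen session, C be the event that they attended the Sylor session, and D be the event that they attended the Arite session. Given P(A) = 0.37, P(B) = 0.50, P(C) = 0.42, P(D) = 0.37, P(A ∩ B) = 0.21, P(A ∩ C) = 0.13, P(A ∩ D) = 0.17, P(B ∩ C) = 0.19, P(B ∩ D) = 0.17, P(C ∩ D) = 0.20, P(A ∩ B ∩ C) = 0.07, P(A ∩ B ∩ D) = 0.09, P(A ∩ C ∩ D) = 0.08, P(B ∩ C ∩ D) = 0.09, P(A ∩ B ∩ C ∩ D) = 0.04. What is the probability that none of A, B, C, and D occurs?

0.12

P(A ∪ B ∪ C ∪ D) = 0.37 + 0.50 + 0.42 + 0.37 − 0.21 − 0.13 − 0.17 − 0.19 − 0.17 − 0.20 + 0.07 + 0.09 + 0.08 + 0.09 − 0.04 = 0.88
P(none) = 1 − 0.88 = 0.12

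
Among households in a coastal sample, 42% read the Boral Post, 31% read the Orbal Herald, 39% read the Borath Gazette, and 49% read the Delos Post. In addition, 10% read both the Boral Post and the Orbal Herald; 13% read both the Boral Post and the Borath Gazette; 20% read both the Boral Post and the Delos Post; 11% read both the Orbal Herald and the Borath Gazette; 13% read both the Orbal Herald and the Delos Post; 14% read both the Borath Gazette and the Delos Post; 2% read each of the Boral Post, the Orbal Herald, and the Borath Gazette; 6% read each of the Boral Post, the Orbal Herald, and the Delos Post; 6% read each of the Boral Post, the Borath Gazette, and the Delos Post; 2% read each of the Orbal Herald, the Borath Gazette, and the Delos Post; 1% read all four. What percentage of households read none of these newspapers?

5%

By inclusion-exclusion,
P(≥1) = 42 + 31 + 39 + 49 − 10 − 13 − 20 − 11 − 13 − 14 + 2 + 6 + 6 + 2 − 1 = 95%
P(none) = 100% − 95% = 5%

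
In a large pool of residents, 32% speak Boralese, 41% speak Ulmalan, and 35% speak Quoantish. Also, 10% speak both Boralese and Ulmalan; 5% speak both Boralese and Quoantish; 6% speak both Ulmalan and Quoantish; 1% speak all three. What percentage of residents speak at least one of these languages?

88%

By inclusion-exclusion,
P(at least one) = 32 + 41 + 35 − 10 − 5 − 6 + 1 = 88%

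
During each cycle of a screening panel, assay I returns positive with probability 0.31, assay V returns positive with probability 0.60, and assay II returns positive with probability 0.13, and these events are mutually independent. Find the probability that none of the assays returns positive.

0.24012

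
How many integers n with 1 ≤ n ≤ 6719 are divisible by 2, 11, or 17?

Inclusion–exclusion gives
⌊6719/2⌋ + ⌊6719/11⌋ + ⌊6719/17⌋ − ⌊6719/22⌋ − ⌊6719/34⌋ − ⌊6719/187⌋ + ⌊6719/374⌋ = 3359 + 610 + 395 − 305 − 197 − 35 + 17 = 3844

3844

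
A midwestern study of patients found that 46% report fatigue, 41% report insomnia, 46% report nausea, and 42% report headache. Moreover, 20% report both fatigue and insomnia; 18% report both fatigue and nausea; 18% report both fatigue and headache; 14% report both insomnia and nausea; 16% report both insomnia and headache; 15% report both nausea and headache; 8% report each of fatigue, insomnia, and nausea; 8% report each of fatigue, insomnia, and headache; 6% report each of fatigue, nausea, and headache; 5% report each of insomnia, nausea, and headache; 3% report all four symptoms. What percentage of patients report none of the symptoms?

Apply inclusion-exclusion:
P(≥1) = 46 + 41 + 46 + 42 − 20 − 18 − 18 − 14 − 16 − 15 + 8 + 8 + 6 + 5 − 3 = 98%
P(none) = 100% − 98% = 2%

2%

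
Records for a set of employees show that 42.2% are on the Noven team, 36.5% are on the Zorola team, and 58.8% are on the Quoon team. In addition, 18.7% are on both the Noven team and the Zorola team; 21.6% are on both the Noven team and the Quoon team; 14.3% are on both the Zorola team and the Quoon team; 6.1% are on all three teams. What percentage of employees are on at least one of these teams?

89.0%

Inclusion–exclusion gives
P(≥1) = 42.2 + 36.5 + 58.8 − 18.7 − 21.6 − 14.3 + 6.1 = 89.0%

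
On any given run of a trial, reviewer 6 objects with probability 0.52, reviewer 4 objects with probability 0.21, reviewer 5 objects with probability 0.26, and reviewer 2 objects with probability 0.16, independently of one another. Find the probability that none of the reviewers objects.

0.23571072

Since the events are independent, P(none) is the product of the individual non-occurrence probabilities.
P(none) = (1 − 0.52) × (1 − 0.21) × (1 − 0.26) × (1 − 0.16) = 0.48 × 0.79 × 0.74 × 0.84 = 0.23571072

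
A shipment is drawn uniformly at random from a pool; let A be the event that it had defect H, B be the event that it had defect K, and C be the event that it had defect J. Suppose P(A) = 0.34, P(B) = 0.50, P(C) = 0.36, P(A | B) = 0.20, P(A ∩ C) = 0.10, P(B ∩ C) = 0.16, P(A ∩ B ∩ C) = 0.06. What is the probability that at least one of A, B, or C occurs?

0.90

P(A ∩ B) = P(B)·P(A|B) = 0.50 × 0.20 = 0.10
By inclusion–exclusion:
P(A ∪ B ∪ C) = 0.34 + 0.50 + 0.36 − 0.10 − 0.10 − 0.16 + 0.06 = 0.90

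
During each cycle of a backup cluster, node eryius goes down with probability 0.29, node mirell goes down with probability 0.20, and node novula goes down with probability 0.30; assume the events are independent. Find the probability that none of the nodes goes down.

P(none) = (1 − 0.29) × (1 − 0.20) × (1 − 0.30) = 0.71 × 0.80 × 0.70 = 0.3976

0.3976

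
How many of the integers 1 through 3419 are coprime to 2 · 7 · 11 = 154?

Using inclusion–exclusion:
1709 + 488 + 310 − 244 − 155 − 44 + 22 = 2086
3419 − 2086 = 1333

1333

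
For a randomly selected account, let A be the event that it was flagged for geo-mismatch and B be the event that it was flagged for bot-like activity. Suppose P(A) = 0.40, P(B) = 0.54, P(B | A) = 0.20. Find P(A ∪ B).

0.86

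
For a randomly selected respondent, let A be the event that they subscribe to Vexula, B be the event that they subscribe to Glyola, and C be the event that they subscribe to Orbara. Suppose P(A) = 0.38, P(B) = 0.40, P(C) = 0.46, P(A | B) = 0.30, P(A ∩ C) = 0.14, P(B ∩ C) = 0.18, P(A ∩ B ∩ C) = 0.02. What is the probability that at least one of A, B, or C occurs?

P(A ∩ B) = P(B)·P(A|B) = 0.40 × 0.30 = 0.12
P(A ∪ B ∪ C) = 0.38 + 0.40 + 0.46 − 0.12 − 0.14 − 0.18 + 0.02 = 0.82

0.82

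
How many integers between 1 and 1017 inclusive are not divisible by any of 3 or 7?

339 + 145 − 48 = 436
1017 − 436 = 581

581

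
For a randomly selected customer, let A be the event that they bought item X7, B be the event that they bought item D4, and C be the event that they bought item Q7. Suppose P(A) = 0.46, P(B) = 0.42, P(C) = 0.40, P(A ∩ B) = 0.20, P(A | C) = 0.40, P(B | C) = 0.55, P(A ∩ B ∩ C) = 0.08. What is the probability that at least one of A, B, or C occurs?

0.78

P(A ∩ C) = P(C)·P(A|C) = 0.40 × 0.40 = 0.16
P(B ∩ C) = P(C)·P(B|C) = 0.40 × 0.55 = 0.22
By inclusion-exclusion,
P(A ∪ B ∪ C) = 0.46 + 0.42 + 0.40 − 0.20 − 0.16 − 0.22 + 0.08 = 0.78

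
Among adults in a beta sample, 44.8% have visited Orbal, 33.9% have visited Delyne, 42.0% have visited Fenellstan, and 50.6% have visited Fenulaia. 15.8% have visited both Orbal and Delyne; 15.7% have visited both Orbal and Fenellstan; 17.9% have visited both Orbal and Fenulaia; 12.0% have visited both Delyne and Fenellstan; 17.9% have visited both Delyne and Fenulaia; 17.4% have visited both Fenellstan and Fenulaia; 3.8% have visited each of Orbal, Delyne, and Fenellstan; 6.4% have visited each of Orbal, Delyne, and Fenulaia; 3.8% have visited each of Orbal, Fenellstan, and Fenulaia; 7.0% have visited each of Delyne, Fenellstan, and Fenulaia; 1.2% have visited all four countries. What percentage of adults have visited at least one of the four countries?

94.4%

P(≥1) = 44.8 + 33.9 + 42.0 + 50.6 − 15.8 − 15.7 − 17.9 − 12.0 − 17.9 − 17.4 + 3.8 + 6.4 + 3.8 + 7.0 − 1.2 = 94.4%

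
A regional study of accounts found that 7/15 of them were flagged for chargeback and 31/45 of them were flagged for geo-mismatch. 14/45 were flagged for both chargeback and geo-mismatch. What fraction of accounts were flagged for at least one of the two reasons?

38/45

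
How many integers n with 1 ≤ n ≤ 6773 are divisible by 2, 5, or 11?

4309

Using inclusion–exclusion:
⌊6773/2⌋ + ⌊6773/5⌋ + ⌊6773/11⌋ − ⌊6773/10⌋ − ⌊6773/22⌋ − ⌊6773/55⌋ + ⌊6773/110⌋ = 3386 + 1354 + 615 − 677 − 307 − 123 + 61 = 4309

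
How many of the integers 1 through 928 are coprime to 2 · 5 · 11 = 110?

337

464 + 185 + 84 − 92 − 42 − 16 + 8 = 591
928 − 591 = 337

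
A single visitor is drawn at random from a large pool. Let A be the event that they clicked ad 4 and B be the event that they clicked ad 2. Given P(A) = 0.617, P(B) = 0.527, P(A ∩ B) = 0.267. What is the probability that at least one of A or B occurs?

0.877

P(A ∪ B) = 0.617 + 0.527 − 0.267 = 0.877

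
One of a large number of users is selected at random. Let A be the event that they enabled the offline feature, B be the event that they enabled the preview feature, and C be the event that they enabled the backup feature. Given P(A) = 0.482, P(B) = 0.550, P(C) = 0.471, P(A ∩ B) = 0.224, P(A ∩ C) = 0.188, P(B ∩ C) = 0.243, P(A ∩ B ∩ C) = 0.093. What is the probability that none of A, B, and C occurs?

0.059

By inclusion-exclusion,
P(A ∪ B ∪ C) = 0.482 + 0.550 + 0.471 − 0.224 − 0.188 − 0.243 + 0.093 = 0.941
P(none) = 1 − 0.941 = 0.059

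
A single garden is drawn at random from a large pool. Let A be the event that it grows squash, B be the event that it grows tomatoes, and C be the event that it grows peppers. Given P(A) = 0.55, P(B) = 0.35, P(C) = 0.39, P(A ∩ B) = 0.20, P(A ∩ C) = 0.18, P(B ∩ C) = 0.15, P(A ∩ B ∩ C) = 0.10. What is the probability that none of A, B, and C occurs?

By inclusion–exclusion:
P(A ∪ B ∪ C) = 0.55 + 0.35 + 0.39 − 0.20 − 0.18 − 0.15 + 0.10 = 0.86
P(none) = 1 − 0.86 = 0.14

0.14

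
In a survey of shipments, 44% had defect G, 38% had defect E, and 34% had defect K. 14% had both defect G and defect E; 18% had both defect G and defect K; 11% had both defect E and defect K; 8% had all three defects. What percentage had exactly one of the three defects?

P(exactly one) = 44 + 38 + 34 − 2·14 − 2·18 − 2·11 + 3·8 = 54%

54%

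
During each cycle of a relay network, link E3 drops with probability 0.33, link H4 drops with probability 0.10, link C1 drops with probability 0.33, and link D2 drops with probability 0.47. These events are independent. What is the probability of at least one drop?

0.7858747

P(none) = (1 − 0.33) × (1 − 0.10) × (1 − 0.33) × (1 − 0.47) = 0.67 × 0.90 × 0.67 × 0.53 = 0.2141253
P(at least one) = 1 − 0.2141253 = 0.7858747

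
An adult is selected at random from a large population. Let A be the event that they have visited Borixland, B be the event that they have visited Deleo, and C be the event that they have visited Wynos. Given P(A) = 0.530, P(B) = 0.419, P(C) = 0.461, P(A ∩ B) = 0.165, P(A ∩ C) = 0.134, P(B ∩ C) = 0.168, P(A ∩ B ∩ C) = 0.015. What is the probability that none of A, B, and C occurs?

0.042

P(A ∪ B ∪ C) = 0.530 + 0.419 + 0.461 − 0.165 − 0.134 − 0.168 + 0.015 = 0.958
P(none) = 1 − 0.958 = 0.042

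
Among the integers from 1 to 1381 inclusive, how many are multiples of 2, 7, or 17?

690 + 197 + 81 − 98 − 40 − 11 + 5 = 824

824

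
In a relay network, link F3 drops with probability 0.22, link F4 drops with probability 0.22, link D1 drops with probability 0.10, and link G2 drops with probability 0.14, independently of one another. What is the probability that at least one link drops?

0.5290984

Since the events are independent, P(none) is the product of the individual non-occurrence probabilities.
P(none) = (1 − 0.22) × (1 − 0.22) × (1 − 0.10) × (1 − 0.14) = 0.78 × 0.78 × 0.90 × 0.86 = 0.4709016
P(at least one) = 1 − 0.4709016 = 0.5290984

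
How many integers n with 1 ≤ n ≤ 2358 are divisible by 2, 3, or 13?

1179 + 786 + 181 − 393 − 90 − 60 + 30 = 1633

1633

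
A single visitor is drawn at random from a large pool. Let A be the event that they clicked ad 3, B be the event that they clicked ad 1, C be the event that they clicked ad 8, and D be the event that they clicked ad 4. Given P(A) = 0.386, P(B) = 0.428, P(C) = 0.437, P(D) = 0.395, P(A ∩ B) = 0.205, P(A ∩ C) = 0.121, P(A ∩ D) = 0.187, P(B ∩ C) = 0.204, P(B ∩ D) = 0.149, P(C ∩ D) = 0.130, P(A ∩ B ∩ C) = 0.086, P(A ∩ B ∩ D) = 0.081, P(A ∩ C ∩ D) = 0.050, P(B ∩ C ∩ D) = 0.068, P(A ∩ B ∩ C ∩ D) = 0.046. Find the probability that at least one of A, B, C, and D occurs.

0.889

By inclusion-exclusion,
P(A ∪ B ∪ C ∪ D) = 0.386 + 0.428 + 0.437 + 0.395 − 0.205 − 0.121 − 0.187 − 0.204 − 0.149 − 0.130 + 0.086 + 0.081 + 0.050 + 0.068 − 0.046 = 0.889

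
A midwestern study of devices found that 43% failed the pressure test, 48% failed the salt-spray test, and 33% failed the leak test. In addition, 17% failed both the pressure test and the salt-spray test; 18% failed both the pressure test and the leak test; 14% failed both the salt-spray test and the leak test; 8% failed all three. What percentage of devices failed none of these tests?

P(at least one) = 43 + 48 + 33 − 17 − 18 − 14 + 8 = 83%
P(none) = 100% − 83% = 17%

17%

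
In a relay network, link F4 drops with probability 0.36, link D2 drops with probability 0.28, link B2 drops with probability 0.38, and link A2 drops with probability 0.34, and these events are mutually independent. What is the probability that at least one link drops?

P(none) = (1 − 0.36) × (1 − 0.28) × (1 − 0.38) × (1 − 0.34) = 0.64 × 0.72 × 0.62 × 0.66 = 0.18855936
P(at least one) = 1 − 0.18855936 = 0.81144064

0.81144064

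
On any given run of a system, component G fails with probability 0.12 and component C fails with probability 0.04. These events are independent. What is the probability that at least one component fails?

0.1552

Independence gives P(none) = ∏(1 − pᵢ).
P(none) = (1 − 0.12) × (1 − 0.04) = 0.88 × 0.96 = 0.8448
P(at least one) = 1 − 0.8448 = 0.1552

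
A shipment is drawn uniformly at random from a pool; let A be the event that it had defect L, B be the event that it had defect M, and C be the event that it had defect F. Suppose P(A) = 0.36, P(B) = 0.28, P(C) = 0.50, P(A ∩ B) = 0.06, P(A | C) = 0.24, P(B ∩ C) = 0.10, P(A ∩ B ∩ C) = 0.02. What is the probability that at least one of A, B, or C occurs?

0.88

P(A ∩ C) = P(C)·P(A|C) = 0.50 × 0.24 = 0.12
By inclusion-exclusion,
P(A ∪ B ∪ C) = 0.36 + 0.28 + 0.50 − 0.06 − 0.12 − 0.10 + 0.02 = 0.88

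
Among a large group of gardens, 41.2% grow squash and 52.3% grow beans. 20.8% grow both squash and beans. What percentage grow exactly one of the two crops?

Using the inclusion–exclusion count for exactly one event:
P(exactly one) = 41.2 + 52.3 − 2·20.8 = 51.9%

51.9%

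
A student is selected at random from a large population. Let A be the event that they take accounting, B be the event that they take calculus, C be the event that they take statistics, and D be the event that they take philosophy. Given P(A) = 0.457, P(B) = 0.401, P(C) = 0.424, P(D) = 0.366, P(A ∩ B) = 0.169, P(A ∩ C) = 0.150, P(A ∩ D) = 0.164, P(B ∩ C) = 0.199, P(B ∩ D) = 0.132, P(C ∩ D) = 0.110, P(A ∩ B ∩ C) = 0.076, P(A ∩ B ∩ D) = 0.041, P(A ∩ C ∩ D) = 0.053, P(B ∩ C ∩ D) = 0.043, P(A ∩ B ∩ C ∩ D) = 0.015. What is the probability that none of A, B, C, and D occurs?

0.078

P(A ∪ B ∪ C ∪ D) = 0.457 + 0.401 + 0.424 + 0.366 − 0.169 − 0.150 − 0.164 − 0.199 − 0.132 − 0.110 + 0.076 + 0.041 + 0.053 + 0.043 − 0.015 = 0.922
P(none) = 1 − 0.922 = 0.078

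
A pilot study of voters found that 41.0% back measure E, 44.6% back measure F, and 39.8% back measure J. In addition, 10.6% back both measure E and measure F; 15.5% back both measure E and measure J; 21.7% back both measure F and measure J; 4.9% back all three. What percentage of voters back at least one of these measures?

Inclusion–exclusion gives
P(union) = 41.0 + 44.6 + 39.8 − 10.6 − 15.5 − 21.7 + 4.9 = 82.5%

82.5%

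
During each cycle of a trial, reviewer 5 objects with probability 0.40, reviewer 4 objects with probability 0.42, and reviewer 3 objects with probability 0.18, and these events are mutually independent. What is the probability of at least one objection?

Since the events are independent, P(none) is the product of the individual non-occurrence probabilities.
P(none) = (1 − 0.40) × (1 − 0.42) × (1 − 0.18) = 0.60 × 0.58 × 0.82 = 0.28536
P(at least one) = 1 − 0.28536 = 0.71464

0.71464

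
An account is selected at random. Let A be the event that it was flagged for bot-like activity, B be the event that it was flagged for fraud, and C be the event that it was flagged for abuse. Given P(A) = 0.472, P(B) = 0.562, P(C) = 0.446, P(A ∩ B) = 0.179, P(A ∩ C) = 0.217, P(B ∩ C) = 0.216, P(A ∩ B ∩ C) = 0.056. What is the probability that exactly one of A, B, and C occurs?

0.424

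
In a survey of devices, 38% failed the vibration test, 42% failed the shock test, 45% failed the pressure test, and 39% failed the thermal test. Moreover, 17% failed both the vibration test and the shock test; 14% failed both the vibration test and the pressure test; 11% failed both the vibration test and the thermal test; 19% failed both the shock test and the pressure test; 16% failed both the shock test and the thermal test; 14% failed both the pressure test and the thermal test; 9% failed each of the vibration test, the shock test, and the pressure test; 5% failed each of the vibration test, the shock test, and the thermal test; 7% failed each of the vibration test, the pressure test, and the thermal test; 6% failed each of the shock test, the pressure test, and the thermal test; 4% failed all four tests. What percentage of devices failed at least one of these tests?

96%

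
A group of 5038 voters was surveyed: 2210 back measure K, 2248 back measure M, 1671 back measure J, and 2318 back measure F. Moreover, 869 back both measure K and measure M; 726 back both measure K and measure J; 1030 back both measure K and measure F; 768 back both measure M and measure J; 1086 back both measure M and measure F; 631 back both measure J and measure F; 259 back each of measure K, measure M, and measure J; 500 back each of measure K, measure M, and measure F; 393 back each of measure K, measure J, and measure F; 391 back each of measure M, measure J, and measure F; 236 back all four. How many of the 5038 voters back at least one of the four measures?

4644

|at least one| = 2210 + 2248 + 1671 + 2318 − 869 − 726 − 1030 − 768 − 1086 − 631 + 259 + 500 + 393 + 391 − 236 = 4644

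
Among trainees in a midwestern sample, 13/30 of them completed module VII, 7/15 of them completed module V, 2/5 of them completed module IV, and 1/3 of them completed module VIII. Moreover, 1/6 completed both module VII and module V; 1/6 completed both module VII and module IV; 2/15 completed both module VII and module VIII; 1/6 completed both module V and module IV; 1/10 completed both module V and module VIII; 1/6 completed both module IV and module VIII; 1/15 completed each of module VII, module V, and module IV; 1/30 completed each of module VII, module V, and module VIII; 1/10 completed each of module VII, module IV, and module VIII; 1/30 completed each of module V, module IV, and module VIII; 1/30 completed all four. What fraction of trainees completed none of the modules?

1/15

By inclusion-exclusion,
P(≥1) = 13/30 + 7/15 + 2/5 + 1/3 − 1/6 − 1/6 − 2/15 − 1/6 − 1/10 − 1/6 + 1/15 + 1/30 + 1/10 + 1/30 − 1/30 = 14/15
P(none) = 1 − 14/15 = 1/15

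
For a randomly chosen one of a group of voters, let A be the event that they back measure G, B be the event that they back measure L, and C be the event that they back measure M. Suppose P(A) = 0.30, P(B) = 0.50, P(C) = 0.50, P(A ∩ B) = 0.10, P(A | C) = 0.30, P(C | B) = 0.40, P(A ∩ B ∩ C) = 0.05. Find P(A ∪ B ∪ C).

0.90

P(A ∩ C) = P(C)·P(A|C) = 0.50 × 0.30 = 0.15
P(B ∩ C) = P(B)·P(C|B) = 0.50 × 0.40 = 0.20
By inclusion-exclusion,
P(A ∪ B ∪ C) = 0.30 + 0.50 + 0.50 − 0.10 − 0.15 − 0.20 + 0.05 = 0.90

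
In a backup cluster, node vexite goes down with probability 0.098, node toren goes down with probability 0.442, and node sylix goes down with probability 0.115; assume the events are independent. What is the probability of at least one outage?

P(none) = (1 − 0.098) × (1 − 0.442) × (1 − 0.115) = 0.902 × 0.558 × 0.885 = 0.44543466
P(at least one) = 1 − 0.44543466 = 0.55456534

0.55456534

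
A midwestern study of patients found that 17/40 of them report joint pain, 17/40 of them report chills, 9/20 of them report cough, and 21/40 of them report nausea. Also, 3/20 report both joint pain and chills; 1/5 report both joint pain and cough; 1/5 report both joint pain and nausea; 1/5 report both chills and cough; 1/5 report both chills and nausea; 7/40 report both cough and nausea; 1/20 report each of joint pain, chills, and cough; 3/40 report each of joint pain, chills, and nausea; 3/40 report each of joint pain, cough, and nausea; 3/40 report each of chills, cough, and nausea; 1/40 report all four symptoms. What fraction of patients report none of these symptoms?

1/20

P(at least one) = 17/40 + 17/40 + 9/20 + 21/40 − 3/20 − 1/5 − 1/5 − 1/5 − 1/5 − 7/40 + 1/20 + 3/40 + 3/40 + 3/40 − 1/40 = 19/20
P(none) = 1 − 19/20 = 1/20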